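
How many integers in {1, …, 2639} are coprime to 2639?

Factor: 2639 = 7 · 13 · 29.
φ(2639) = (7−1) · (13−1) · (29−1) = 6 · 12 · 28 = 2016.

2016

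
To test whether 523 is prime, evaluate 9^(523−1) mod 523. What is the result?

9^1 ≡ 9 (mod 523)
9^2 ≡ 9^2 = 81 ≡ 81 (mod 523)
9^4 ≡ 81^2 = 6561 ≡ 285 (mod 523)
9^8 ≡ 285^2 = 81225 ≡ 160 (mod 523)
9^16 ≡ 160^2 = 25600 ≡ 496 (mod 523)
9^32 ≡ 496^2 = 246016 ≡ 206 (mod 523)
9^64 ≡ 206^2 = 42436 ≡ 73 (mod 523)
9^128 ≡ 73^2 = 5329 ≡ 99 (mod 523)
9^256 ≡ 99^2 = 9801 ≡ 387 (mod 523)
9^512 ≡ 387^2 = 149769 ≡ 191 (mod 523)
522 = 512 + 8 + 2 in binary powers of 2.
So 9^522 ≡ 191 · 160 · 81 ≡ 1 (mod 523).
Since the result is 1, base 9 gives no evidence that 523 is composite.

1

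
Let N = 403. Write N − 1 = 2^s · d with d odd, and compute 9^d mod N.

403 − 1 = 402 = 2^1 · 201, so d = 201.
9^1 ≡ 9 (mod 403)
9^2 ≡ 9^2 = 81 ≡ 81 (mod 403)
9^4 ≡ 81^2 = 6561 ≡ 113 (mod 403)
9^8 ≡ 113^2 = 12769 ≡ 276 (mod 403)
9^16 ≡ 276^2 = 76176 ≡ 9 (mod 403)
9^32 ≡ 9^2 = 81 ≡ 81 (mod 403)
9^64 ≡ 81^2 = 6561 ≡ 113 (mod 403)
9^128 ≡ 113^2 = 12769 ≡ 276 (mod 403)
201 = 128 + 64 + 8 + 1 in binary powers of 2.
So 9^201 ≡ 276 · 113 · 276 · 9 ≡ 287 (mod 403).
Squaring chain: 287; never reaches −1, so base 9 is a Miller–Rabin witness that 403 is composite.

287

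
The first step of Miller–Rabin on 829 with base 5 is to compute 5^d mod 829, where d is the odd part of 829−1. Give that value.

1

829 − 1 = 828 = 2^2 · 207, so d = 207.
5^1 ≡ 5 (mod 829)
5^2 ≡ 5^2 = 25 ≡ 25 (mod 829)
5^4 ≡ 25^2 = 625 ≡ 625 (mod 829)
5^8 ≡ 625^2 = 390625 ≡ 166 (mod 829)
5^16 ≡ 166^2 = 27556 ≡ 199 (mod 829)
5^32 ≡ 199^2 = 39601 ≡ 638 (mod 829)
5^64 ≡ 638^2 = 407044 ≡ 5 (mod 829)
5^128 ≡ 5^2 = 25 ≡ 25 (mod 829)
207 = 128 + 64 + 8 + 4 + 2 + 1 in binary powers of 2.
So 5^207 ≡ 25 · 5 · 166 · 625 · 25 · 5 ≡ 1 (mod 829).
Since 5^d ≡ 1 (mod 829), base 5 does not prove 829 composite.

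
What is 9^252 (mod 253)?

202

9^1 ≡ 9 (mod 253)
9^2 ≡ 9^2 = 81 ≡ 81 (mod 253)
9^4 ≡ 81^2 = 6561 ≡ 236 (mod 253)
9^8 ≡ 236^2 = 55696 ≡ 36 (mod 253)
9^16 ≡ 36^2 = 1296 ≡ 31 (mod 253)
9^32 ≡ 31^2 = 961 ≡ 202 (mod 253)
9^64 ≡ 202^2 = 40804 ≡ 71 (mod 253)
9^128 ≡ 71^2 = 5041 ≡ 234 (mod 253)
252 = 128 + 64 + 32 + 16 + 8 + 4 in binary powers of 2.
So 9^252 ≡ 234 · 71 · 202 · 31 · 36 · 236 ≡ 202 (mod 253).
Since 202 ≠ 1, base 9 is a Fermat witness: 253 is composite.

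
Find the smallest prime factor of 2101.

11

2101 is odd.
Digit sum 4, not divisible by 3.
Ends in 1: not divisible by 5.
7: 2101 = 7·300 + 1
11: 2101 = 11·191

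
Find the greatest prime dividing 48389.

83

48389 = 11 · 4399
4399 = 53 · 83
83 is prime.
So 48389 = 11 · 53 · 83; the largest prime factor is 83.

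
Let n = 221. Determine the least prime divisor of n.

221 is odd.
Digit sum 5, not divisible by 3.
Ends in 1: not divisible by 5.
7: 221 = 7·31 + 4
11: 221 = 11·20 + 1
13: 221 = 13·17

13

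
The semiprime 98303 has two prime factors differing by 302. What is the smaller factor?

Since p = q + 302, we have 98303 = q(q + 302), so q² + 302q − 98303 = 0.
Discriminant: 302² + 4·98303 = 91204 + 393212 = 484416; √484416 = 696.
q = (−302 + 696)/2 = 197, and p = q + 302 = 499.
Check: 197 · 499 = 98303.

197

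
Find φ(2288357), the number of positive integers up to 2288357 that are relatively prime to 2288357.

Factor: 2288357 = 101 · 139 · 163.
φ(2288357) = (101−1) · (139−1) · (163−1) = 100 · 138 · 162 = 2235600.

2235600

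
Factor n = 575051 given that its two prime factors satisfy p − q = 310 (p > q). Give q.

619

Since p = q + 310, we have 575051 = q(q + 310), so q² + 310q − 575051 = 0.
Discriminant: 310² + 4·575051 = 96100 + 2300204 = 2396304; √2396304 = 1548.
q = (−310 + 1548)/2 = 619, and p = q + 310 = 929.
Check: 619 · 929 = 575051.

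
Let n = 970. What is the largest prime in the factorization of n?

97

970 = 2 · 485
485 = 5 · 97
97 is prime.
So 970 = 2 · 5 · 97; the largest prime factor is 97.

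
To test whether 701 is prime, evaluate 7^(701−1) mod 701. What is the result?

7^1 ≡ 7 (mod 701)
7^2 ≡ 7^2 = 49 ≡ 49 (mod 701)
7^4 ≡ 49^2 = 2401 ≡ 298 (mod 701)
7^8 ≡ 298^2 = 88804 ≡ 478 (mod 701)
7^16 ≡ 478^2 = 228484 ≡ 659 (mod 701)
7^32 ≡ 659^2 = 434281 ≡ 362 (mod 701)
7^64 ≡ 362^2 = 131044 ≡ 658 (mod 701)
7^128 ≡ 658^2 = 432964 ≡ 447 (mod 701)
7^256 ≡ 447^2 = 199809 ≡ 24 (mod 701)
7^512 ≡ 24^2 = 576 ≡ 576 (mod 701)
700 = 512 + 128 + 32 + 16 + 8 + 4 in binary powers of 2.
So 7^700 ≡ 576 · 447 · 362 · 659 · 478 · 298 ≡ 1 (mod 701).
Since the result is 1, base 7 gives no evidence that 701 is composite.

1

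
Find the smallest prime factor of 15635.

5

15635 is odd.
Digit sum 20, not divisible by 3.
Ends in 5: divisible by 5.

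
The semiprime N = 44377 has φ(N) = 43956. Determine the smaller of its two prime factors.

199

φ(n) = (p−1)(q−1) = n − (p+q) + 1, so p + q = 44377 − 43956 + 1 = 422.
p and q are the roots of t² − 422t + 44377 = 0.
Discriminant: 422² − 4·44377 = 178084 − 177508 = 576; √576 = 24.
q = (422 − 24)/2 = 199, p = (422 + 24)/2 = 223.
Check: 199 · 223 = 44377.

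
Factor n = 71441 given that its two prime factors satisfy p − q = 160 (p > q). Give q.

199

Since p = q + 160, we have 71441 = q(q + 160), so q² + 160q − 71441 = 0.
Discriminant: 160² + 4·71441 = 25600 + 285764 = 311364; √311364 = 558.
q = (−160 + 558)/2 = 199, and p = q + 160 = 359.
Check: 199 · 359 = 71441.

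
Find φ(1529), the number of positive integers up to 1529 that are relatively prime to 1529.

1380

Factor: 1529 = 11 · 139.
φ(1529) = (11−1) · (139−1) = 10 · 138 = 1380.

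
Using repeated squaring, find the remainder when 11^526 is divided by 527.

11^1 ≡ 11 (mod 527)
11^2 ≡ 11^2 = 121 ≡ 121 (mod 527)
11^4 ≡ 121^2 = 14641 ≡ 412 (mod 527)
11^8 ≡ 412^2 = 169744 ≡ 50 (mod 527)
11^16 ≡ 50^2 = 2500 ≡ 392 (mod 527)
11^32 ≡ 392^2 = 153664 ≡ 307 (mod 527)
11^64 ≡ 307^2 = 94249 ≡ 443 (mod 527)
11^128 ≡ 443^2 = 196249 ≡ 205 (mod 527)
11^256 ≡ 205^2 = 42025 ≡ 392 (mod 527)
11^512 ≡ 392^2 = 153664 ≡ 307 (mod 527)
526 = 512 + 8 + 4 + 2 in binary powers of 2.
So 11^526 ≡ 307 · 50 · 412 · 121 ≡ 485 (mod 527).
Since 485 ≠ 1, base 11 is a Fermat witness: 527 is composite.

485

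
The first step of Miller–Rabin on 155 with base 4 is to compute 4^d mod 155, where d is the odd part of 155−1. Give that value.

109

155 − 1 = 154 = 2^1 · 77, so d = 77.
4^1 ≡ 4 (mod 155)
4^2 ≡ 4^2 = 16 ≡ 16 (mod 155)
4^4 ≡ 16^2 = 256 ≡ 101 (mod 155)
4^8 ≡ 101^2 = 10201 ≡ 126 (mod 155)
4^16 ≡ 126^2 = 15876 ≡ 66 (mod 155)
4^32 ≡ 66^2 = 4356 ≡ 16 (mod 155)
4^64 ≡ 16^2 = 256 ≡ 101 (mod 155)
77 = 64 + 8 + 4 + 1 in binary powers of 2.
So 4^77 ≡ 101 · 126 · 101 · 4 ≡ 109 (mod 155).
Squaring chain: 109; never reaches −1, so base 4 is a Miller–Rabin witness that 155 is composite.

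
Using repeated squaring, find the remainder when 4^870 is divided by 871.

14

4^1 ≡ 4 (mod 871)
4^2 ≡ 4^2 = 16 ≡ 16 (mod 871)
4^4 ≡ 16^2 = 256 ≡ 256 (mod 871)
4^8 ≡ 256^2 = 65536 ≡ 211 (mod 871)
4^16 ≡ 211^2 = 44521 ≡ 100 (mod 871)
4^32 ≡ 100^2 = 10000 ≡ 419 (mod 871)
4^64 ≡ 419^2 = 175561 ≡ 490 (mod 871)
4^128 ≡ 490^2 = 240100 ≡ 575 (mod 871)
4^256 ≡ 575^2 = 330625 ≡ 516 (mod 871)
4^512 ≡ 516^2 = 266256 ≡ 601 (mod 871)
870 = 512 + 256 + 64 + 32 + 4 + 2 in binary powers of 2.
So 4^870 ≡ 601 · 516 · 490 · 419 · 256 · 16 ≡ 14 (mod 871).
Since 14 ≠ 1, base 4 is a Fermat witness: 871 is composite.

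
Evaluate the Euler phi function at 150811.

Factor: 150811 = 23 · 79 · 83.
φ(150811) = (23−1) · (79−1) · (83−1) = 22 · 78 · 82 = 140712.

140712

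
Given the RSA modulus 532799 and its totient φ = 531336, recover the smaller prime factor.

φ(n) = (p−1)(q−1) = n − (p+q) + 1, so p + q = 532799 − 531336 + 1 = 1464.
p and q are the roots of t² − 1464t + 532799 = 0.
Discriminant: 1464² − 4·532799 = 2143296 − 2131196 = 12100; √12100 = 110.
q = (1464 − 110)/2 = 677, p = (1464 + 110)/2 = 787.
Check: 677 · 787 = 532799.

677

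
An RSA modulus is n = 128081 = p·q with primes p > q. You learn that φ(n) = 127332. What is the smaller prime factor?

φ(n) = (p−1)(q−1) = n − (p+q) + 1, so p + q = 128081 − 127332 + 1 = 750.
p and q are the roots of t² − 750t + 128081 = 0.
Discriminant: 750² − 4·128081 = 562500 − 512324 = 50176; √50176 = 224.
q = (750 − 224)/2 = 263, p = (750 + 224)/2 = 487.
Check: 263 · 487 = 128081.

263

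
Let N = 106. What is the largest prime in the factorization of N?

106 = 2 · 53
53 is prime.
So 106 = 2 · 53; the largest prime factor is 53.

53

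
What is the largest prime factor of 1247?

1247 = 29 · 43
43 is prime.
So 1247 = 29 · 43; the largest prime factor is 43.

43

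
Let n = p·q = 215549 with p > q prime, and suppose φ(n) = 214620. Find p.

491

φ(n) = (p−1)(q−1) = n − (p+q) + 1, so p + q = 215549 − 214620 + 1 = 930.
p and q are the roots of t² − 930t + 215549 = 0.
Discriminant: 930² − 4·215549 = 864900 − 862196 = 2704; √2704 = 52.
q = (930 − 52)/2 = 439, p = (930 + 52)/2 = 491.
Check: 439 · 491 = 215549.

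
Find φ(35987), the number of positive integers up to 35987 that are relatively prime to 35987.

Factor: 35987 = 7 · 53 · 97.
φ(35987) = (7−1) · (53−1) · (97−1) = 6 · 52 · 96 = 29952.

29952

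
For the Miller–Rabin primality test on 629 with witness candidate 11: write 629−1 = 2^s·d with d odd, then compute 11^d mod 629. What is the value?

629 − 1 = 628 = 2^2 · 157, so d = 157.
11^1 ≡ 11 (mod 629)
11^2 ≡ 11^2 = 121 ≡ 121 (mod 629)
11^4 ≡ 121^2 = 14641 ≡ 174 (mod 629)
11^8 ≡ 174^2 = 30276 ≡ 84 (mod 629)
11^16 ≡ 84^2 = 7056 ≡ 137 (mod 629)
11^32 ≡ 137^2 = 18769 ≡ 528 (mod 629)
11^64 ≡ 528^2 = 278784 ≡ 137 (mod 629)
11^128 ≡ 137^2 = 18769 ≡ 528 (mod 629)
157 = 128 + 16 + 8 + 4 + 1 in binary powers of 2.
So 11^157 ≡ 528 · 137 · 84 · 174 · 11 ≡ 381 (mod 629).
Squaring chain: 381 → 491; never reaches −1, so base 11 is a Miller–Rabin witness that 629 is composite.

381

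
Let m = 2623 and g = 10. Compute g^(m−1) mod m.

735

10^1 ≡ 10 (mod 2623)
10^2 ≡ 10^2 = 100 ≡ 100 (mod 2623)
10^4 ≡ 100^2 = 10000 ≡ 2131 (mod 2623)
10^8 ≡ 2131^2 = 4541161 ≡ 748 (mod 2623)
10^16 ≡ 748^2 = 559504 ≡ 805 (mod 2623)
10^32 ≡ 805^2 = 648025 ≡ 144 (mod 2623)
10^64 ≡ 144^2 = 20736 ≡ 2375 (mod 2623)
10^128 ≡ 2375^2 = 5640625 ≡ 1175 (mod 2623)
10^256 ≡ 1175^2 = 1380625 ≡ 927 (mod 2623)
10^512 ≡ 927^2 = 859329 ≡ 1608 (mod 2623)
10^1024 ≡ 1608^2 = 2585664 ≡ 2009 (mod 2623)
10^2048 ≡ 2009^2 = 4036081 ≡ 1907 (mod 2623)
2622 = 2048 + 512 + 32 + 16 + 8 + 4 + 2 in binary powers of 2.
So 10^2622 ≡ 1907 · 1608 · 144 · 805 · 748 · 2131 · 100 ≡ 735 (mod 2623).
Since 735 ≠ 1, base 10 is a Fermat witness: 2623 is composite.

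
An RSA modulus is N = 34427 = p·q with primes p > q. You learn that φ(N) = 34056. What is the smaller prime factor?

173

φ(n) = (p−1)(q−1) = n − (p+q) + 1, so p + q = 34427 − 34056 + 1 = 372.
p and q are the roots of t² − 372t + 34427 = 0.
Discriminant: 372² − 4·34427 = 138384 − 137708 = 676; √676 = 26.
q = (372 − 26)/2 = 173, p = (372 + 26)/2 = 199.
Check: 173 · 199 = 34427.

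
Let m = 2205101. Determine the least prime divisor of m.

2205101 is odd.
Digit sum 11, not divisible by 3.
Ends in 1: not divisible by 5.
7: 2205101 = 7·315014 + 3
11: 2205101 = 11·200463 + 8
13: 2205101 = 13·169623 + 2
17: 2205101 = 17·129711 + 14
19: 2205101 = 19·116057 + 18
23: 2205101 = 23·95873 + 22
29: 2205101 = 29·76037 + 28
31: 2205101 = 31·71132 + 9
37: 2205101 = 37·59597 + 12
41: 2205101 = 41·53782 + 39
43: 2205101 = 43·51281 + 18
47: 2205101 = 47·46917 + 2
53: 2205101 = 53·41605 + 36
59: 2205101 = 59·37374 + 35
61: 2205101 = 61·36149 + 12
67: 2205101 = 67·32911 + 64
71: 2205101 = 71·31057 + 54
73: 2205101 = 73·30206 + 63
79: 2205101 = 79·27912 + 53
83: 2205101 = 83·26567 + 40
89: 2205101 = 89·24776 + 37
97: 2205101 = 97·22733

97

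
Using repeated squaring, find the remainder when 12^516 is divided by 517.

12^1 ≡ 12 (mod 517)
12^2 ≡ 12^2 = 144 ≡ 144 (mod 517)
12^4 ≡ 144^2 = 20736 ≡ 56 (mod 517)
12^8 ≡ 56^2 = 3136 ≡ 34 (mod 517)
12^16 ≡ 34^2 = 1156 ≡ 122 (mod 517)
12^32 ≡ 122^2 = 14884 ≡ 408 (mod 517)
12^64 ≡ 408^2 = 166464 ≡ 507 (mod 517)
12^128 ≡ 507^2 = 257049 ≡ 100 (mod 517)
12^256 ≡ 100^2 = 10000 ≡ 177 (mod 517)
12^512 ≡ 177^2 = 31329 ≡ 309 (mod 517)
516 = 512 + 4 in binary powers of 2.
So 12^516 ≡ 309 · 56 ≡ 243 (mod 517).
Since 243 ≠ 1, base 12 is a Fermat witness: 517 is composite.

243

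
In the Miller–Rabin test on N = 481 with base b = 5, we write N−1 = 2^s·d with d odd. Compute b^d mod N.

177

481 − 1 = 480 = 2^5 · 15, so d = 15.
5^1 ≡ 5 (mod 481)
5^2 ≡ 5^2 = 25 ≡ 25 (mod 481)
5^4 ≡ 25^2 = 625 ≡ 144 (mod 481)
5^8 ≡ 144^2 = 20736 ≡ 53 (mod 481)
15 = 8 + 4 + 2 + 1 in binary powers of 2.
So 5^15 ≡ 53 · 144 · 25 · 5 ≡ 177 (mod 481).
Squaring chain: 177 → 64 → 248 → 417 → 248; never reaches −1, so base 5 is a Miller–Rabin witness that 481 is composite.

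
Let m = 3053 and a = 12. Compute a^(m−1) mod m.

12^1 ≡ 12 (mod 3053)
12^2 ≡ 12^2 = 144 ≡ 144 (mod 3053)
12^4 ≡ 144^2 = 20736 ≡ 2418 (mod 3053)
12^8 ≡ 2418^2 = 5846724 ≡ 229 (mod 3053)
12^16 ≡ 229^2 = 52441 ≡ 540 (mod 3053)
12^32 ≡ 540^2 = 291600 ≡ 1565 (mod 3053)
12^64 ≡ 1565^2 = 2449225 ≡ 719 (mod 3053)
12^128 ≡ 719^2 = 516961 ≡ 1004 (mod 3053)
12^256 ≡ 1004^2 = 1008016 ≡ 526 (mod 3053)
12^512 ≡ 526^2 = 276676 ≡ 1906 (mod 3053)
12^1024 ≡ 1906^2 = 3632836 ≡ 2819 (mod 3053)
12^2048 ≡ 2819^2 = 7946761 ≡ 2855 (mod 3053)
3052 = 2048 + 512 + 256 + 128 + 64 + 32 + 8 + 4 in binary powers of 2.
So 12^3052 ≡ 2855 · 1906 · 526 · 1004 · 719 · 1565 · 229 · 2418 ≡ 522 (mod 3053).
Since 522 ≠ 1, base 12 is a Fermat witness: 3053 is composite.

522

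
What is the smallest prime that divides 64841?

7

64841 is odd.
Digit sum 23, not divisible by 3.
Ends in 1: not divisible by 5.
7: 64841 = 7·9263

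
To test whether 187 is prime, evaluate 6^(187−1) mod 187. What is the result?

49

6^1 ≡ 6 (mod 187)
6^2 ≡ 6^2 = 36 ≡ 36 (mod 187)
6^4 ≡ 36^2 = 1296 ≡ 174 (mod 187)
6^8 ≡ 174^2 = 30276 ≡ 169 (mod 187)
6^16 ≡ 169^2 = 28561 ≡ 137 (mod 187)
6^32 ≡ 137^2 = 18769 ≡ 69 (mod 187)
6^64 ≡ 69^2 = 4761 ≡ 86 (mod 187)
6^128 ≡ 86^2 = 7396 ≡ 103 (mod 187)
186 = 128 + 32 + 16 + 8 + 2 in binary powers of 2.
So 6^186 ≡ 103 · 69 · 137 · 169 · 36 ≡ 49 (mod 187).
Since 49 ≠ 1, base 6 is a Fermat witness: 187 is composite.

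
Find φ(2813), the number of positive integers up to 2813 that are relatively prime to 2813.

Factor: 2813 = 29 · 97.
φ(2813) = (29−1) · (97−1) = 28 · 96 = 2688.

2688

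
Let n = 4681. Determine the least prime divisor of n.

4681 is odd.
Digit sum 19, not divisible by 3.
Ends in 1: not divisible by 5.
7: 4681 = 7·668 + 5
11: 4681 = 11·425 + 6
13: 4681 = 13·360 + 1
17: 4681 = 17·275 + 6
19: 4681 = 19·246 + 7
23: 4681 = 23·203 + 12
29: 4681 = 29·161 + 12
31: 4681 = 31·151

31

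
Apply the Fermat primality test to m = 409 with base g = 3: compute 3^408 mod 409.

1

3^1 ≡ 3 (mod 409)
3^2 ≡ 3^2 = 9 ≡ 9 (mod 409)
3^4 ≡ 9^2 = 81 ≡ 81 (mod 409)
3^8 ≡ 81^2 = 6561 ≡ 17 (mod 409)
3^16 ≡ 17^2 = 289 ≡ 289 (mod 409)
3^32 ≡ 289^2 = 83521 ≡ 85 (mod 409)
3^64 ≡ 85^2 = 7225 ≡ 272 (mod 409)
3^128 ≡ 272^2 = 73984 ≡ 364 (mod 409)
3^256 ≡ 364^2 = 132496 ≡ 389 (mod 409)
408 = 256 + 128 + 16 + 8 in binary powers of 2.
So 3^408 ≡ 389 · 364 · 289 · 17 ≡ 1 (mod 409).
Since the result is 1, base 3 gives no evidence that 409 is composite.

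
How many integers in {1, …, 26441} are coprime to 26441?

Factor: 26441 = 137 · 193.
φ(26441) = (137−1) · (193−1) = 136 · 192 = 26112.

26112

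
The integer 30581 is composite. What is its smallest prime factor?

53

30581 is odd.
Digit sum 17, not divisible by 3.
Ends in 1: not divisible by 5.
7: 30581 = 7·4368 + 5
11: 30581 = 11·2780 + 1
13: 30581 = 13·2352 + 5
17: 30581 = 17·1798 + 15
19: 30581 = 19·1609 + 10
23: 30581 = 23·1329 + 14
29: 30581 = 29·1054 + 15
31: 30581 = 31·986 + 15
37: 30581 = 37·826 + 19
41: 30581 = 41·745 + 36
43: 30581 = 43·711 + 8
47: 30581 = 47·650 + 31
53: 30581 = 53·577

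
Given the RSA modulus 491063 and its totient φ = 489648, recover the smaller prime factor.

φ(n) = (p−1)(q−1) = n − (p+q) + 1, so p + q = 491063 − 489648 + 1 = 1416.
p and q are the roots of t² − 1416t + 491063 = 0.
Discriminant: 1416² − 4·491063 = 2005056 − 1964252 = 40804; √40804 = 202.
q = (1416 − 202)/2 = 607, p = (1416 + 202)/2 = 809.
Check: 607 · 809 = 491063.

607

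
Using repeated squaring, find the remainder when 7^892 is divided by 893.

653

7^1 ≡ 7 (mod 893)
7^2 ≡ 7^2 = 49 ≡ 49 (mod 893)
7^4 ≡ 49^2 = 2401 ≡ 615 (mod 893)
7^8 ≡ 615^2 = 378225 ≡ 486 (mod 893)
7^16 ≡ 486^2 = 236196 ≡ 444 (mod 893)
7^32 ≡ 444^2 = 197136 ≡ 676 (mod 893)
7^64 ≡ 676^2 = 456976 ≡ 653 (mod 893)
7^128 ≡ 653^2 = 426409 ≡ 448 (mod 893)
7^256 ≡ 448^2 = 200704 ≡ 672 (mod 893)
7^512 ≡ 672^2 = 451584 ≡ 619 (mod 893)
892 = 512 + 256 + 64 + 32 + 16 + 8 + 4 in binary powers of 2.
So 7^892 ≡ 619 · 672 · 653 · 676 · 444 · 486 · 615 ≡ 653 (mod 893).
Since 653 ≠ 1, base 7 is a Fermat witness: 893 is composite.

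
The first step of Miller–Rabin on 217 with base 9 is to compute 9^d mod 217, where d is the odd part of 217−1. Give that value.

64

217 − 1 = 216 = 2^3 · 27, so d = 27.
9^1 ≡ 9 (mod 217)
9^2 ≡ 9^2 = 81 ≡ 81 (mod 217)
9^4 ≡ 81^2 = 6561 ≡ 51 (mod 217)
9^8 ≡ 51^2 = 2601 ≡ 214 (mod 217)
9^16 ≡ 214^2 = 45796 ≡ 9 (mod 217)
27 = 16 + 8 + 2 + 1 in binary powers of 2.
So 9^27 ≡ 9 · 214 · 81 · 9 ≡ 64 (mod 217).
Squaring chain: 64 → 190 → 78; never reaches −1, so base 9 is a Miller–Rabin witness that 217 is composite.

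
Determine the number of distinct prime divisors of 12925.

3

12925 = 5^2 · 517
517 = 11 · 47
12925 = 5^2 · 11 · 47, which has 3 distinct prime factors.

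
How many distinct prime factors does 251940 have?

251940 = 2^2 · 62985
62985 = 3 · 20995
20995 = 5 · 4199
4199 = 13 · 323
323 = 17 · 19
251940 = 2^2 · 3 · 5 · 13 · 17 · 19, which has 6 distinct prime factors.

6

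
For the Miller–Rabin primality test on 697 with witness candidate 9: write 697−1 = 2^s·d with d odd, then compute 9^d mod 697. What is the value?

697 − 1 = 696 = 2^3 · 87, so d = 87.
9^1 ≡ 9 (mod 697)
9^2 ≡ 9^2 = 81 ≡ 81 (mod 697)
9^4 ≡ 81^2 = 6561 ≡ 288 (mod 697)
9^8 ≡ 288^2 = 82944 ≡ 1 (mod 697)
9^16 ≡ 1^2 = 1 ≡ 1 (mod 697)
9^32 ≡ 1^2 = 1 ≡ 1 (mod 697)
9^64 ≡ 1^2 = 1 ≡ 1 (mod 697)
87 = 64 + 16 + 4 + 2 + 1 in binary powers of 2.
So 9^87 ≡ 1 · 1 · 288 · 81 · 9 ≡ 155 (mod 697).
Squaring chain: 155 → 327 → 288; never reaches −1, so base 9 is a Miller–Rabin witness that 697 is composite.

155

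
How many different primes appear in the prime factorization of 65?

2

65 = 5 · 13
65 = 5 · 13, which has 2 distinct prime factors.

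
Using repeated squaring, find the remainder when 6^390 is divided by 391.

6^1 ≡ 6 (mod 391)
6^2 ≡ 6^2 = 36 ≡ 36 (mod 391)
6^4 ≡ 36^2 = 1296 ≡ 123 (mod 391)
6^8 ≡ 123^2 = 15129 ≡ 271 (mod 391)
6^16 ≡ 271^2 = 73441 ≡ 324 (mod 391)
6^32 ≡ 324^2 = 104976 ≡ 188 (mod 391)
6^64 ≡ 188^2 = 35344 ≡ 154 (mod 391)
6^128 ≡ 154^2 = 23716 ≡ 256 (mod 391)
6^256 ≡ 256^2 = 65536 ≡ 239 (mod 391)
390 = 256 + 128 + 4 + 2 in binary powers of 2.
So 6^390 ≡ 239 · 256 · 123 · 36 ≡ 25 (mod 391).
Since 25 ≠ 1, base 6 is a Fermat witness: 391 is composite.

25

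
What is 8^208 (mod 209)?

8^1 ≡ 8 (mod 209)
8^2 ≡ 8^2 = 64 ≡ 64 (mod 209)
8^4 ≡ 64^2 = 4096 ≡ 125 (mod 209)
8^8 ≡ 125^2 = 15625 ≡ 159 (mod 209)
8^16 ≡ 159^2 = 25281 ≡ 201 (mod 209)
8^32 ≡ 201^2 = 40401 ≡ 64 (mod 209)
8^64 ≡ 64^2 = 4096 ≡ 125 (mod 209)
8^128 ≡ 125^2 = 15625 ≡ 159 (mod 209)
208 = 128 + 64 + 16 in binary powers of 2.
So 8^208 ≡ 159 · 125 · 201 ≡ 49 (mod 209).
Since 49 ≠ 1, base 8 is a Fermat witness: 209 is composite.

49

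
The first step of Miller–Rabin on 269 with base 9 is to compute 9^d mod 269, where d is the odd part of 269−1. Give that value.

268

269 − 1 = 268 = 2^2 · 67, so d = 67.
9^1 ≡ 9 (mod 269)
9^2 ≡ 9^2 = 81 ≡ 81 (mod 269)
9^4 ≡ 81^2 = 6561 ≡ 105 (mod 269)
9^8 ≡ 105^2 = 11025 ≡ 265 (mod 269)
9^16 ≡ 265^2 = 70225 ≡ 16 (mod 269)
9^32 ≡ 16^2 = 256 ≡ 256 (mod 269)
9^64 ≡ 256^2 = 65536 ≡ 169 (mod 269)
67 = 64 + 2 + 1 in binary powers of 2.
So 9^67 ≡ 169 · 81 · 9 ≡ 268 (mod 269).
Since 9^d ≡ 268 (mod 269), base 9 does not prove 269 composite.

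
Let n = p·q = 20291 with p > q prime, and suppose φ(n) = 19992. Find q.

φ(n) = (p−1)(q−1) = n − (p+q) + 1, so p + q = 20291 − 19992 + 1 = 300.
p and q are the roots of t² − 300t + 20291 = 0.
Discriminant: 300² − 4·20291 = 90000 − 81164 = 8836; √8836 = 94.
q = (300 − 94)/2 = 103, p = (300 + 94)/2 = 197.
Check: 103 · 197 = 20291.

103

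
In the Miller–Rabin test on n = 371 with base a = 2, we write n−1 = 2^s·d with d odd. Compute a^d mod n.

371 − 1 = 370 = 2^1 · 185, so d = 185.
2^1 ≡ 2 (mod 371)
2^2 ≡ 2^2 = 4 ≡ 4 (mod 371)
2^4 ≡ 4^2 = 16 ≡ 16 (mod 371)
2^8 ≡ 16^2 = 256 ≡ 256 (mod 371)
2^16 ≡ 256^2 = 65536 ≡ 240 (mod 371)
2^32 ≡ 240^2 = 57600 ≡ 95 (mod 371)
2^64 ≡ 95^2 = 9025 ≡ 121 (mod 371)
2^128 ≡ 121^2 = 14641 ≡ 172 (mod 371)
185 = 128 + 32 + 16 + 8 + 1 in binary powers of 2.
So 2^185 ≡ 172 · 95 · 240 · 256 · 2 ≡ 151 (mod 371).
Squaring chain: 151; never reaches −1, so base 2 is a Miller–Rabin witness that 371 is composite.

151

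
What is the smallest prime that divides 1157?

1157 is odd.
Digit sum 14, not divisible by 3.
Ends in 7: not divisible by 5.
7: 1157 = 7·165 + 2
11: 1157 = 11·105 + 2
13: 1157 = 13·89

13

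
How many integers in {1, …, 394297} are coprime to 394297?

375840

Factor: 394297 = 41 · 59 · 163.
φ(394297) = (41−1) · (59−1) · (163−1) = 40 · 58 · 162 = 375840.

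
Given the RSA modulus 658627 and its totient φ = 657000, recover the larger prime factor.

φ(n) = (p−1)(q−1) = n − (p+q) + 1, so p + q = 658627 − 657000 + 1 = 1628.
p and q are the roots of t² − 1628t + 658627 = 0.
Discriminant: 1628² − 4·658627 = 2650384 − 2634508 = 15876; √15876 = 126.
q = (1628 − 126)/2 = 751, p = (1628 + 126)/2 = 877.
Check: 751 · 877 = 658627.

877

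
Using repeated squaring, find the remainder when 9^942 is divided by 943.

901

9^1 ≡ 9 (mod 943)
9^2 ≡ 9^2 = 81 ≡ 81 (mod 943)
9^4 ≡ 81^2 = 6561 ≡ 903 (mod 943)
9^8 ≡ 903^2 = 815409 ≡ 657 (mod 943)
9^16 ≡ 657^2 = 431649 ≡ 698 (mod 943)
9^32 ≡ 698^2 = 487204 ≡ 616 (mod 943)
9^64 ≡ 616^2 = 379456 ≡ 370 (mod 943)
9^128 ≡ 370^2 = 136900 ≡ 165 (mod 943)
9^256 ≡ 165^2 = 27225 ≡ 821 (mod 943)
9^512 ≡ 821^2 = 674041 ≡ 739 (mod 943)
942 = 512 + 256 + 128 + 32 + 8 + 4 + 2 in binary powers of 2.
So 9^942 ≡ 739 · 821 · 165 · 616 · 657 · 903 · 81 ≡ 901 (mod 943).
Since 901 ≠ 1, base 9 is a Fermat witness: 943 is composite.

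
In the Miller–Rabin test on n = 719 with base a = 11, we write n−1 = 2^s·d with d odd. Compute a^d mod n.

719 − 1 = 718 = 2^1 · 359, so d = 359.
11^1 ≡ 11 (mod 719)
11^2 ≡ 11^2 = 121 ≡ 121 (mod 719)
11^4 ≡ 121^2 = 14641 ≡ 261 (mod 719)
11^8 ≡ 261^2 = 68121 ≡ 535 (mod 719)
11^16 ≡ 535^2 = 286225 ≡ 63 (mod 719)
11^32 ≡ 63^2 = 3969 ≡ 374 (mod 719)
11^64 ≡ 374^2 = 139876 ≡ 390 (mod 719)
11^128 ≡ 390^2 = 152100 ≡ 391 (mod 719)
11^256 ≡ 391^2 = 152881 ≡ 453 (mod 719)
359 = 256 + 64 + 32 + 4 + 2 + 1 in binary powers of 2.
So 11^359 ≡ 453 · 390 · 374 · 261 · 121 · 11 ≡ 718 (mod 719).
Since 11^d ≡ 718 (mod 719), base 11 does not prove 719 composite.

718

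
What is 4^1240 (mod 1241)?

324

4^1 ≡ 4 (mod 1241)
4^2 ≡ 4^2 = 16 ≡ 16 (mod 1241)
4^4 ≡ 16^2 = 256 ≡ 256 (mod 1241)
4^8 ≡ 256^2 = 65536 ≡ 1004 (mod 1241)
4^16 ≡ 1004^2 = 1008016 ≡ 324 (mod 1241)
4^32 ≡ 324^2 = 104976 ≡ 732 (mod 1241)
4^64 ≡ 732^2 = 535824 ≡ 953 (mod 1241)
4^128 ≡ 953^2 = 908209 ≡ 1038 (mod 1241)
4^256 ≡ 1038^2 = 1077444 ≡ 256 (mod 1241)
4^512 ≡ 256^2 = 65536 ≡ 1004 (mod 1241)
4^1024 ≡ 1004^2 = 1008016 ≡ 324 (mod 1241)
1240 = 1024 + 128 + 64 + 16 + 8 in binary powers of 2.
So 4^1240 ≡ 324 · 1038 · 953 · 324 · 1004 ≡ 324 (mod 1241).
Since 324 ≠ 1, base 4 is a Fermat witness: 1241 is composite.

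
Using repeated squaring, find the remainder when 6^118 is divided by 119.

6^1 ≡ 6 (mod 119)
6^2 ≡ 6^2 = 36 ≡ 36 (mod 119)
6^4 ≡ 36^2 = 1296 ≡ 106 (mod 119)
6^8 ≡ 106^2 = 11236 ≡ 50 (mod 119)
6^16 ≡ 50^2 = 2500 ≡ 1 (mod 119)
6^32 ≡ 1^2 = 1 ≡ 1 (mod 119)
6^64 ≡ 1^2 = 1 ≡ 1 (mod 119)
118 = 64 + 32 + 16 + 4 + 2 in binary powers of 2.
So 6^118 ≡ 1 · 1 · 1 · 106 · 36 ≡ 8 (mod 119).
Since 8 ≠ 1, base 6 is a Fermat witness: 119 is composite.

8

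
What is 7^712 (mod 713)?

7^1 ≡ 7 (mod 713)
7^2 ≡ 7^2 = 49 ≡ 49 (mod 713)
7^4 ≡ 49^2 = 2401 ≡ 262 (mod 713)
7^8 ≡ 262^2 = 68644 ≡ 196 (mod 713)
7^16 ≡ 196^2 = 38416 ≡ 627 (mod 713)
7^32 ≡ 627^2 = 393129 ≡ 266 (mod 713)
7^64 ≡ 266^2 = 70756 ≡ 169 (mod 713)
7^128 ≡ 169^2 = 28561 ≡ 41 (mod 713)
7^256 ≡ 41^2 = 1681 ≡ 255 (mod 713)
7^512 ≡ 255^2 = 65025 ≡ 142 (mod 713)
712 = 512 + 128 + 64 + 8 in binary powers of 2.
So 7^712 ≡ 142 · 41 · 169 · 196 ≡ 679 (mod 713).
Since 679 ≠ 1, base 7 is a Fermat witness: 713 is composite.

679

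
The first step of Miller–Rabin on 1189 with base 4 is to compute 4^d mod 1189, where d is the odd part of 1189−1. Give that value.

1050

1189 − 1 = 1188 = 2^2 · 297, so d = 297.
4^1 ≡ 4 (mod 1189)
4^2 ≡ 4^2 = 16 ≡ 16 (mod 1189)
4^4 ≡ 16^2 = 256 ≡ 256 (mod 1189)
4^8 ≡ 256^2 = 65536 ≡ 141 (mod 1189)
4^16 ≡ 141^2 = 19881 ≡ 857 (mod 1189)
4^32 ≡ 857^2 = 734449 ≡ 836 (mod 1189)
4^64 ≡ 836^2 = 698896 ≡ 953 (mod 1189)
4^128 ≡ 953^2 = 908209 ≡ 1002 (mod 1189)
4^256 ≡ 1002^2 = 1004004 ≡ 488 (mod 1189)
297 = 256 + 32 + 8 + 1 in binary powers of 2.
So 4^297 ≡ 488 · 836 · 141 · 4 ≡ 1050 (mod 1189).
Squaring chain: 1050 → 297; never reaches −1, so base 4 is a Miller–Rabin witness that 1189 is composite.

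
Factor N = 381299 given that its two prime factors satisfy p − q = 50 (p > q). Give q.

593

Since p = q + 50, we have 381299 = q(q + 50), so q² + 50q − 381299 = 0.
Discriminant: 50² + 4·381299 = 2500 + 1525196 = 1527696; √1527696 = 1236.
q = (−50 + 1236)/2 = 593, and p = q + 50 = 643.
Check: 593 · 643 = 381299.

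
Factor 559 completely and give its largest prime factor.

559 = 13 · 43
43 is prime.
So 559 = 13 · 43; the largest prime factor is 43.

43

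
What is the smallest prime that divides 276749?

276749 is odd.
Digit sum 35, not divisible by 3.
Ends in 9: not divisible by 5.
7: 276749 = 7·39535 + 4
11: 276749 = 11·25159

11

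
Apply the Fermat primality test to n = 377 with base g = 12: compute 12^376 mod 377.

1

12^1 ≡ 12 (mod 377)
12^2 ≡ 12^2 = 144 ≡ 144 (mod 377)
12^4 ≡ 144^2 = 20736 ≡ 1 (mod 377)
12^8 ≡ 1^2 = 1 ≡ 1 (mod 377)
12^16 ≡ 1^2 = 1 ≡ 1 (mod 377)
12^32 ≡ 1^2 = 1 ≡ 1 (mod 377)
12^64 ≡ 1^2 = 1 ≡ 1 (mod 377)
12^128 ≡ 1^2 = 1 ≡ 1 (mod 377)
12^256 ≡ 1^2 = 1 ≡ 1 (mod 377)
376 = 256 + 64 + 32 + 16 + 8 in binary powers of 2.
So 12^376 ≡ 1 · 1 · 1 · 1 · 1 ≡ 1 (mod 377).
Since the result is 1, base 12 gives no evidence that 377 is composite.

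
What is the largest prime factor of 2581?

2581 = 29 · 89
89 is prime.
So 2581 = 29 · 89; the largest prime factor is 89.

89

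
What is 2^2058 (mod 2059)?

2^1 ≡ 2 (mod 2059)
2^2 ≡ 2^2 = 4 ≡ 4 (mod 2059)
2^4 ≡ 4^2 = 16 ≡ 16 (mod 2059)
2^8 ≡ 16^2 = 256 ≡ 256 (mod 2059)
2^16 ≡ 256^2 = 65536 ≡ 1707 (mod 2059)
2^32 ≡ 1707^2 = 2913849 ≡ 364 (mod 2059)
2^64 ≡ 364^2 = 132496 ≡ 720 (mod 2059)
2^128 ≡ 720^2 = 518400 ≡ 1591 (mod 2059)
2^256 ≡ 1591^2 = 2531281 ≡ 770 (mod 2059)
2^512 ≡ 770^2 = 592900 ≡ 1967 (mod 2059)
2^1024 ≡ 1967^2 = 3869089 ≡ 228 (mod 2059)
2^2048 ≡ 228^2 = 51984 ≡ 509 (mod 2059)
2058 = 2048 + 8 + 2 in binary powers of 2.
So 2^2058 ≡ 509 · 256 · 4 ≡ 289 (mod 2059).
Since 289 ≠ 1, base 2 is a Fermat witness: 2059 is composite.

289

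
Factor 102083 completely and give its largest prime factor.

89

102083 = 31 · 3293
3293 = 37 · 89
89 is prime.
So 102083 = 31 · 37 · 89; the largest prime factor is 89.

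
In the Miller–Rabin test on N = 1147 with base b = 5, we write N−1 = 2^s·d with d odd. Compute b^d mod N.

1147 − 1 = 1146 = 2^1 · 573, so d = 573.
5^1 ≡ 5 (mod 1147)
5^2 ≡ 5^2 = 25 ≡ 25 (mod 1147)
5^4 ≡ 25^2 = 625 ≡ 625 (mod 1147)
5^8 ≡ 625^2 = 390625 ≡ 645 (mod 1147)
5^16 ≡ 645^2 = 416025 ≡ 811 (mod 1147)
5^32 ≡ 811^2 = 657721 ≡ 490 (mod 1147)
5^64 ≡ 490^2 = 240100 ≡ 377 (mod 1147)
5^128 ≡ 377^2 = 142129 ≡ 1048 (mod 1147)
5^256 ≡ 1048^2 = 1098304 ≡ 625 (mod 1147)
5^512 ≡ 625^2 = 390625 ≡ 645 (mod 1147)
573 = 512 + 32 + 16 + 8 + 4 + 1 in binary powers of 2.
So 5^573 ≡ 645 · 490 · 811 · 645 · 625 · 5 ≡ 156 (mod 1147).
Squaring chain: 156; never reaches −1, so base 5 is a Miller–Rabin witness that 1147 is composite.

156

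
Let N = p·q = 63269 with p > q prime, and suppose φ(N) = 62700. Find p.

419

φ(n) = (p−1)(q−1) = n − (p+q) + 1, so p + q = 63269 − 62700 + 1 = 570.
p and q are the roots of t² − 570t + 63269 = 0.
Discriminant: 570² − 4·63269 = 324900 − 253076 = 71824; √71824 = 268.
q = (570 − 268)/2 = 151, p = (570 + 268)/2 = 419.
Check: 151 · 419 = 63269.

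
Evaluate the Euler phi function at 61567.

53760

Factor: 61567 = 11 · 29 · 193.
φ(61567) = (11−1) · (29−1) · (193−1) = 10 · 28 · 192 = 53760.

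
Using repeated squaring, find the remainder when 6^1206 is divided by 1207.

535

6^1 ≡ 6 (mod 1207)
6^2 ≡ 6^2 = 36 ≡ 36 (mod 1207)
6^4 ≡ 36^2 = 1296 ≡ 89 (mod 1207)
6^8 ≡ 89^2 = 7921 ≡ 679 (mod 1207)
6^16 ≡ 679^2 = 461041 ≡ 1174 (mod 1207)
6^32 ≡ 1174^2 = 1378276 ≡ 1089 (mod 1207)
6^64 ≡ 1089^2 = 1185921 ≡ 647 (mod 1207)
6^128 ≡ 647^2 = 418609 ≡ 987 (mod 1207)
6^256 ≡ 987^2 = 974169 ≡ 120 (mod 1207)
6^512 ≡ 120^2 = 14400 ≡ 1123 (mod 1207)
6^1024 ≡ 1123^2 = 1261129 ≡ 1021 (mod 1207)
1206 = 1024 + 128 + 32 + 16 + 4 + 2 in binary powers of 2.
So 6^1206 ≡ 1021 · 987 · 1089 · 1174 · 89 · 36 ≡ 535 (mod 1207).
Since 535 ≠ 1, base 6 is a Fermat witness: 1207 is composite.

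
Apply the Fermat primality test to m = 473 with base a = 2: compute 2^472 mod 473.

2^1 ≡ 2 (mod 473)
2^2 ≡ 2^2 = 4 ≡ 4 (mod 473)
2^4 ≡ 4^2 = 16 ≡ 16 (mod 473)
2^8 ≡ 16^2 = 256 ≡ 256 (mod 473)
2^16 ≡ 256^2 = 65536 ≡ 262 (mod 473)
2^32 ≡ 262^2 = 68644 ≡ 59 (mod 473)
2^64 ≡ 59^2 = 3481 ≡ 170 (mod 473)
2^128 ≡ 170^2 = 28900 ≡ 47 (mod 473)
2^256 ≡ 47^2 = 2209 ≡ 317 (mod 473)
472 = 256 + 128 + 64 + 16 + 8 in binary powers of 2.
So 2^472 ≡ 317 · 47 · 170 · 262 · 256 ≡ 422 (mod 473).
Since 422 ≠ 1, base 2 is a Fermat witness: 473 is composite.

422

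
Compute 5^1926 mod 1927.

291

5^1 ≡ 5 (mod 1927)
5^2 ≡ 5^2 = 25 ≡ 25 (mod 1927)
5^4 ≡ 25^2 = 625 ≡ 625 (mod 1927)
5^8 ≡ 625^2 = 390625 ≡ 1371 (mod 1927)
5^16 ≡ 1371^2 = 1879641 ≡ 816 (mod 1927)
5^32 ≡ 816^2 = 665856 ≡ 1041 (mod 1927)
5^64 ≡ 1041^2 = 1083681 ≡ 707 (mod 1927)
5^128 ≡ 707^2 = 499849 ≡ 756 (mod 1927)
5^256 ≡ 756^2 = 571536 ≡ 1144 (mod 1927)
5^512 ≡ 1144^2 = 1308736 ≡ 303 (mod 1927)
5^1024 ≡ 303^2 = 91809 ≡ 1240 (mod 1927)
1926 = 1024 + 512 + 256 + 128 + 4 + 2 in binary powers of 2.
So 5^1926 ≡ 1240 · 303 · 1144 · 756 · 625 · 25 ≡ 291 (mod 1927).
Since 291 ≠ 1, base 5 is a Fermat witness: 1927 is composite.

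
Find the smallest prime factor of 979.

11

979 is odd.
Digit sum 25, not divisible by 3.
Ends in 9: not divisible by 5.
7: 979 = 7·139 + 6
11: 979 = 11·89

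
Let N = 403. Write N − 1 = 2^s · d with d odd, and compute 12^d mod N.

403 − 1 = 402 = 2^1 · 201, so d = 201.
12^1 ≡ 12 (mod 403)
12^2 ≡ 12^2 = 144 ≡ 144 (mod 403)
12^4 ≡ 144^2 = 20736 ≡ 183 (mod 403)
12^8 ≡ 183^2 = 33489 ≡ 40 (mod 403)
12^16 ≡ 40^2 = 1600 ≡ 391 (mod 403)
12^32 ≡ 391^2 = 152881 ≡ 144 (mod 403)
12^64 ≡ 144^2 = 20736 ≡ 183 (mod 403)
12^128 ≡ 183^2 = 33489 ≡ 40 (mod 403)
201 = 128 + 64 + 8 + 1 in binary powers of 2.
So 12^201 ≡ 40 · 183 · 40 · 12 ≡ 246 (mod 403).
Squaring chain: 246; never reaches −1, so base 12 is a Miller–Rabin witness that 403 is composite.

246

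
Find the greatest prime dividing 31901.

73

31901 = 19 · 1679
1679 = 23 · 73
73 is prime.
So 31901 = 19 · 23 · 73; the largest prime factor is 73.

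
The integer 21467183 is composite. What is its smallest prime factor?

73

21467183 is odd.
Digit sum 32, not divisible by 3.
Ends in 3: not divisible by 5.
7: 21467183 = 7·3066740 + 3
11: 21467183 = 11·1951562 + 1
13: 21467183 = 13·1651321 + 10
17: 21467183 = 17·1262775 + 8
19: 21467183 = 19·1129851 + 14
23: 21467183 = 23·933355 + 18
29: 21467183 = 29·740247 + 20
31: 21467183 = 31·692489 + 24
37: 21467183 = 37·580194 + 5
41: 21467183 = 41·523589 + 34
43: 21467183 = 43·499236 + 35
47: 21467183 = 47·456748 + 27
53: 21467183 = 53·405041 + 10
59: 21467183 = 59·363850 + 33
61: 21467183 = 61·351921 + 2
67: 21467183 = 67·320405 + 48
71: 21467183 = 71·302354 + 49
73: 21467183 = 73·294071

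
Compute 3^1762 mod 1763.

3^1 ≡ 3 (mod 1763)
3^2 ≡ 3^2 = 9 ≡ 9 (mod 1763)
3^4 ≡ 9^2 = 81 ≡ 81 (mod 1763)
3^8 ≡ 81^2 = 6561 ≡ 1272 (mod 1763)
3^16 ≡ 1272^2 = 1617984 ≡ 1313 (mod 1763)
3^32 ≡ 1313^2 = 1723969 ≡ 1518 (mod 1763)
3^64 ≡ 1518^2 = 2304324 ≡ 83 (mod 1763)
3^128 ≡ 83^2 = 6889 ≡ 1600 (mod 1763)
3^256 ≡ 1600^2 = 2560000 ≡ 124 (mod 1763)
3^512 ≡ 124^2 = 15376 ≡ 1272 (mod 1763)
3^1024 ≡ 1272^2 = 1617984 ≡ 1313 (mod 1763)
1762 = 1024 + 512 + 128 + 64 + 32 + 2 in binary powers of 2.
So 3^1762 ≡ 1313 · 1272 · 1600 · 83 · 1518 · 9 ≡ 583 (mod 1763).
Since 583 ≠ 1, base 3 is a Fermat witness: 1763 is composite.

583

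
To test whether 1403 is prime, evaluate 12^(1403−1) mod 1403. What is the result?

12^1 ≡ 12 (mod 1403)
12^2 ≡ 12^2 = 144 ≡ 144 (mod 1403)
12^4 ≡ 144^2 = 20736 ≡ 1094 (mod 1403)
12^8 ≡ 1094^2 = 1196836 ≡ 77 (mod 1403)
12^16 ≡ 77^2 = 5929 ≡ 317 (mod 1403)
12^32 ≡ 317^2 = 100489 ≡ 876 (mod 1403)
12^64 ≡ 876^2 = 767376 ≡ 1338 (mod 1403)
12^128 ≡ 1338^2 = 1790244 ≡ 16 (mod 1403)
12^256 ≡ 16^2 = 256 ≡ 256 (mod 1403)
12^512 ≡ 256^2 = 65536 ≡ 998 (mod 1403)
12^1024 ≡ 998^2 = 996004 ≡ 1277 (mod 1403)
1402 = 1024 + 256 + 64 + 32 + 16 + 8 + 2 in binary powers of 2.
So 12^1402 ≡ 1277 · 256 · 1338 · 876 · 317 · 77 · 144 ≡ 225 (mod 1403).
Since 225 ≠ 1, base 12 is a Fermat witness: 1403 is composite.

225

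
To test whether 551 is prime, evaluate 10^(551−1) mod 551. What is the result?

10^1 ≡ 10 (mod 551)
10^2 ≡ 10^2 = 100 ≡ 100 (mod 551)
10^4 ≡ 100^2 = 10000 ≡ 82 (mod 551)
10^8 ≡ 82^2 = 6724 ≡ 112 (mod 551)
10^16 ≡ 112^2 = 12544 ≡ 422 (mod 551)
10^32 ≡ 422^2 = 178084 ≡ 111 (mod 551)
10^64 ≡ 111^2 = 12321 ≡ 199 (mod 551)
10^128 ≡ 199^2 = 39601 ≡ 480 (mod 551)
10^256 ≡ 480^2 = 230400 ≡ 82 (mod 551)
10^512 ≡ 82^2 = 6724 ≡ 112 (mod 551)
550 = 512 + 32 + 4 + 2 in binary powers of 2.
So 10^550 ≡ 112 · 111 · 82 · 100 ≡ 237 (mod 551).
Since 237 ≠ 1, base 10 is a Fermat witness: 551 is composite.

237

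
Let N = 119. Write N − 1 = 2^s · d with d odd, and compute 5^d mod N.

119 − 1 = 118 = 2^1 · 59, so d = 59.
5^1 ≡ 5 (mod 119)
5^2 ≡ 5^2 = 25 ≡ 25 (mod 119)
5^4 ≡ 25^2 = 625 ≡ 30 (mod 119)
5^8 ≡ 30^2 = 900 ≡ 67 (mod 119)
5^16 ≡ 67^2 = 4489 ≡ 86 (mod 119)
5^32 ≡ 86^2 = 7396 ≡ 18 (mod 119)
59 = 32 + 16 + 8 + 2 + 1 in binary powers of 2.
So 5^59 ≡ 18 · 86 · 67 · 25 · 5 ≡ 45 (mod 119).
Squaring chain: 45; never reaches −1, so base 5 is a Miller–Rabin witness that 119 is composite.

45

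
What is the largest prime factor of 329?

329 = 7 · 47
47 is prime.
So 329 = 7 · 47; the largest prime factor is 47.

47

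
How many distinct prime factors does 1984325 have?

1984325 = 5^2 · 79373
79373 = 7 · 11339
11339 = 17 · 667
667 = 23 · 29
1984325 = 5^2 · 7 · 17 · 23 · 29, which has 5 distinct prime factors.

5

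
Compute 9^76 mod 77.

9

9^1 ≡ 9 (mod 77)
9^2 ≡ 9^2 = 81 ≡ 4 (mod 77)
9^4 ≡ 4^2 = 16 ≡ 16 (mod 77)
9^8 ≡ 16^2 = 256 ≡ 25 (mod 77)
9^16 ≡ 25^2 = 625 ≡ 9 (mod 77)
9^32 ≡ 9^2 = 81 ≡ 4 (mod 77)
9^64 ≡ 4^2 = 16 ≡ 16 (mod 77)
76 = 64 + 8 + 4 in binary powers of 2.
So 9^76 ≡ 16 · 25 · 16 ≡ 9 (mod 77).
Since 9 ≠ 1, base 9 is a Fermat witness: 77 is composite.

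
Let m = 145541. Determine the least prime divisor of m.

11

145541 is odd.
Digit sum 20, not divisible by 3.
Ends in 1: not divisible by 5.
7: 145541 = 7·20791 + 4
11: 145541 = 11·13231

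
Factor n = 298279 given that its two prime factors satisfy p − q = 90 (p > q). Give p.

Since p = q + 90, we have 298279 = q(q + 90), so q² + 90q − 298279 = 0.
Discriminant: 90² + 4·298279 = 8100 + 1193116 = 1201216; √1201216 = 1096.
q = (−90 + 1096)/2 = 503, and p = q + 90 = 593.
Check: 503 · 593 = 298279.

593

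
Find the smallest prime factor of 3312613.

3312613 is odd.
Digit sum 19, not divisible by 3.
Ends in 3: not divisible by 5.
7: 3312613 = 7·473230 + 3
11: 3312613 = 11·301146 + 7
13: 3312613 = 13·254816 + 5
17: 3312613 = 17·194859 + 10
19: 3312613 = 19·174348 + 1
23: 3312613 = 23·144026 + 15
29: 3312613 = 29·114228 + 1
31: 3312613 = 31·106858 + 15
37: 3312613 = 37·89530 + 3
41: 3312613 = 41·80795 + 18
43: 3312613 = 43·77037 + 22
47: 3312613 = 47·70481 + 6
53: 3312613 = 53·62502 + 7
59: 3312613 = 59·56145 + 58
61: 3312613 = 61·54305 + 8
67: 3312613 = 67·49441 + 66
71: 3312613 = 71·46656 + 37
73: 3312613 = 73·45378 + 19
79: 3312613 = 79·41931 + 64
83: 3312613 = 83·39911

83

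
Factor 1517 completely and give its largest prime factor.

1517 = 37 · 41
41 is prime.
So 1517 = 37 · 41; the largest prime factor is 41.

41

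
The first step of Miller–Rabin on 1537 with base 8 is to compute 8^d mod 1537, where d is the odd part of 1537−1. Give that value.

1537 − 1 = 1536 = 2^9 · 3, so d = 3.
8^1 ≡ 8 (mod 1537)
8^2 ≡ 8^2 = 64 ≡ 64 (mod 1537)
3 = 2 + 1 in binary powers of 2.
So 8^3 ≡ 64 · 8 ≡ 512 (mod 1537).
Squaring chain: 512 → 854 → 778 → 1243 → 364 → 314 → 228 → 1263 → 1300; never reaches −1, so base 8 is a Miller–Rabin witness that 1537 is composite.

512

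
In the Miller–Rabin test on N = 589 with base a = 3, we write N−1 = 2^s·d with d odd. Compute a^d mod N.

589 − 1 = 588 = 2^2 · 147, so d = 147.
3^1 ≡ 3 (mod 589)
3^2 ≡ 3^2 = 9 ≡ 9 (mod 589)
3^4 ≡ 9^2 = 81 ≡ 81 (mod 589)
3^8 ≡ 81^2 = 6561 ≡ 82 (mod 589)
3^16 ≡ 82^2 = 6724 ≡ 245 (mod 589)
3^32 ≡ 245^2 = 60025 ≡ 536 (mod 589)
3^64 ≡ 536^2 = 287296 ≡ 453 (mod 589)
3^128 ≡ 453^2 = 205209 ≡ 237 (mod 589)
147 = 128 + 16 + 2 + 1 in binary powers of 2.
So 3^147 ≡ 237 · 245 · 9 · 3 ≡ 426 (mod 589).
Squaring chain: 426 → 64; never reaches −1, so base 3 is a Miller–Rabin witness that 589 is composite.

426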